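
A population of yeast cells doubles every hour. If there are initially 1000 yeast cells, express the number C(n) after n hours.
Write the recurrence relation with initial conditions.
Each hour multiplies the count by 2, so the count after n hours depends only on the count after n-1 hours: C(n) = 2 × C(n-1). The starting count gives C(0) = 1000.
Unrolling n times gives the closed form C(n) = 1000 × 2ⁿ.

C(n) = 2 × C(n-1), C(0) = 1000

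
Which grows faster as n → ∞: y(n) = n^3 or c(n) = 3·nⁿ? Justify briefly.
Comparing growth rates:
Growth-rate hierarchy: log n ≺ any polynomial ≺ any exponential cⁿ (c>1) ≺ n! ≺ nⁿ.
super-exponential nⁿ dominates polynomial degree 3 asymptotically.

c(n) grows faster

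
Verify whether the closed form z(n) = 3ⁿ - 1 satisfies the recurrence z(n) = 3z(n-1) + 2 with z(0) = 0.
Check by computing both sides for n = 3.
From the recurrence with z(0) = 0:
  z(0) = 0, z(1) = 2, z(2) = 8, z(3) = 26
  so the recurrence gives z(3) = 26.
From the proposed closed form z(n) = 3ⁿ - 1:
  z(3) = 26.
Both sides give 26 at n = 3, and the initial condition(s) match, so the closed form is consistent.

Yes, the closed form is correct.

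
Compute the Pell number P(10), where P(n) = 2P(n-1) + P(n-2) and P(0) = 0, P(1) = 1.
Computing the sequence terms:
0, 1, 2, 5, 12, 29, 70, 169, 408, 985, 2378

2378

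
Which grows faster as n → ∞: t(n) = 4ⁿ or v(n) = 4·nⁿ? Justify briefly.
Comparing growth rates:
Growth-rate hierarchy: log n ≺ any polynomial ≺ any exponential cⁿ (c>1) ≺ n! ≺ nⁿ.
super-exponential nⁿ dominates exponential base 4 asymptotically.

v(n) grows faster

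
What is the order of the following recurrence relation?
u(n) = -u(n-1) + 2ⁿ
The order is the largest lag k for which u(n-k) appears. Here the deepest term is u(n-1) (the 2ⁿ term is non-homogeneous and does not affect the order), so the order is 1.

Order 1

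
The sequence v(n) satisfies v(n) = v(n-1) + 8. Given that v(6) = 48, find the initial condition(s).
v(6) = v(0) + 6·8, so v(0) = 48 - 48 = 0.

v(0) = 0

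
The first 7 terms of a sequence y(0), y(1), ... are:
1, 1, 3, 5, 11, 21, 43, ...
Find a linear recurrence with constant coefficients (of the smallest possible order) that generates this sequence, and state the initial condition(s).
Look for the lowest-order linear relation among consecutive terms.
Observation: y(n) - 1·y(n-1) - (2)·y(n-2) = 0 holds for the shown terms, and no order-1 relation y(n) = α·y(n-1) + β fits.
Check at n=3: 1·3 + (2)·1 = 5. ✓

y(n) = y(n-1) + 2y(n-2), y(0) = 1, y(1) = 1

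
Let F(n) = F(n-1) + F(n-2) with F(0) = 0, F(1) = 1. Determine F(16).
Computing the sequence terms:
0, 1, 1, 2, 3, 5, 8, 13, 21, 34, 55, 89, 144, 233, 377, 610, 987

987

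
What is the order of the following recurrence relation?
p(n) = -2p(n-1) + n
The order is the largest lag k for which p(n-k) appears. Here the deepest term is p(n-1) (the n term is non-homogeneous and does not affect the order), so the order is 1.

Order 1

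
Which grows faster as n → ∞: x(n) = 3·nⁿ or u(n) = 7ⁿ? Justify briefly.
Comparing growth rates:
Growth-rate hierarchy: log n ≺ any polynomial ≺ any exponential cⁿ (c>1) ≺ n! ≺ nⁿ.
super-exponential nⁿ dominates exponential base 7 asymptotically.

x(n) grows faster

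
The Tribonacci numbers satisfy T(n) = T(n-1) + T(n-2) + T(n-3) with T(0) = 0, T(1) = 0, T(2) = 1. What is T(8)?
Computing the sequence terms:
0, 0, 1, 1, 2, 4, 7, 13, 24

24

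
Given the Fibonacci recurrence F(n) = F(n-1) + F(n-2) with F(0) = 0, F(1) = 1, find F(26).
Computing the sequence terms:
0, 1, 1, 2, 3, 5, 8, 13, 21, 34, 55, 89, 144, 233, 377, 610, 987, 1597, 2584, 4181, 6765, 10946, 17711, 28657, 46368, 75025, 121393

121393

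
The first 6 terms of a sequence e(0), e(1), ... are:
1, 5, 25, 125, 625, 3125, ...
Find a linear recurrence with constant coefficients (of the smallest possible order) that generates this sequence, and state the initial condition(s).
Look for the lowest-order linear relation among consecutive terms.
Observation: each term is 5× the previous.
Check at n=2: 5·5 = 25. ✓

e(n) = 5 × e(n-1), e(0) = 1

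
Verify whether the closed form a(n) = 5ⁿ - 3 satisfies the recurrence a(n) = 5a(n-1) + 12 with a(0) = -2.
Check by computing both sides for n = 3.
From the recurrence with a(0) = -2:
  a(0) = -2, a(1) = 2, a(2) = 22, a(3) = 122
  so the recurrence gives a(3) = 122.
From the proposed closed form a(n) = 5ⁿ - 3:
  a(3) = 122.
Both sides give 122 at n = 3, and the initial condition(s) match, so the closed form is consistent.

Yes, the closed form is correct.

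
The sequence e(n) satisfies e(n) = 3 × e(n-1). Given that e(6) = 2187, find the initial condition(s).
In general e(n) = 3ⁿ · e(0). At n = 6: e(0) = e(6) / 3^6 = 2187 / 729 = 3.

e(0) = 3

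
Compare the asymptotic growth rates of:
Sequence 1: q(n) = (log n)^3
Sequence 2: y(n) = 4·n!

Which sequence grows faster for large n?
Comparing growth rates:
Growth-rate hierarchy: log n ≺ any polynomial ≺ any exponential cⁿ (c>1) ≺ n! ≺ nⁿ.
factorial dominates polylogarithmic (log n)^3 asymptotically.

y(n) grows faster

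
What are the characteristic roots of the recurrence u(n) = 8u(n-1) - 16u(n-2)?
Substitute u(n) = rⁿ and divide through by rⁿ⁻²: r² - 8r + 16 = 0
Factor: (r - 4)² = 0, so r = 4 (double root).
General solution: u(n) = (A + Bn)·4ⁿ

Characteristic: r² - 8r + 16 = 0, Roots: r = 4 (double root)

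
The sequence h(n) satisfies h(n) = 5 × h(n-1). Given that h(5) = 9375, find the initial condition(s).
In general h(n) = 5ⁿ · h(0). At n = 5: h(0) = h(5) / 5^5 = 9375 / 3125 = 3.

h(0) = 3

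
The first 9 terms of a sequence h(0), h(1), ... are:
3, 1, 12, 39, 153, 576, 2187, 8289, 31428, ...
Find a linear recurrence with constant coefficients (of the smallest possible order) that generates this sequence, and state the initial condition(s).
Look for the lowest-order linear relation among consecutive terms.
Observation: h(n) - 3·h(n-1) - (3)·h(n-2) = 0 holds for the shown terms, and no order-1 relation h(n) = α·h(n-1) + β fits.
Check at n=3: 3·12 + (3)·1 = 39. ✓

h(n) = 3h(n-1) + 3h(n-2), h(0) = 3, h(1) = 1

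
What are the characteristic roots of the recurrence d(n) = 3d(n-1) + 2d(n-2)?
Substitute d(n) = rⁿ and divide through by rⁿ⁻²: r² - 3r - 2 = 0
Discriminant: 3² + 4·2 = 17, not a perfect square, so by the quadratic formula r = (3 ± √17)/2.
General solution: d(n) = A·r₁ⁿ + B·r₂ⁿ where r₁,r₂ = (3 ± √17)/2

Characteristic: r² - 3r - 2 = 0, Roots: r = (3 ± √17)/2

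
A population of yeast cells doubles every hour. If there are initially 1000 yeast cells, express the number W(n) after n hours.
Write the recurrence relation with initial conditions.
Each hour multiplies the count by 2, so the count after n hours depends only on the count after n-1 hours: W(n) = 2 × W(n-1). The starting count gives W(0) = 1000.
Unrolling n times gives the closed form W(n) = 1000 × 2ⁿ.

W(n) = 2 × W(n-1), W(0) = 1000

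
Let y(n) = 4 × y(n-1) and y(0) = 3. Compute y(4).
Computing step by step:
y(0) = 3
y(1) = 4 × 3 = 12
y(2) = 4 × 12 = 48
y(3) = 4 × 48 = 192
y(4) = 4 × 192 = 768

768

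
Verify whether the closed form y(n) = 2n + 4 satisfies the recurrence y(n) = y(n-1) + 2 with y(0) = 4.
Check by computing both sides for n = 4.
From the recurrence with y(0) = 4:
  y(0) = 4, y(1) = 6, y(2) = 8, y(3) = 10, y(4) = 12
  so the recurrence gives y(4) = 12.
From the proposed closed form y(n) = 2n + 4:
  y(4) = 12.
Both sides give 12 at n = 4, and the initial condition(s) match, so the closed form is consistent.

Yes, the closed form is correct.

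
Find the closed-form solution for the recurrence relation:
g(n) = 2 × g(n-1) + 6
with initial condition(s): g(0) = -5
Recurrence: g(n) = 2 × g(n-1) + 6, initial: g(0) = -5.
Try g(n) = A·2ⁿ + C. Substituting: A·2ⁿ + C = 2(A·2ⁿ⁻¹ + C) + 6 = A·2ⁿ + 2C + 6, so C = 2C + 6, giving C = -6. Then g(0) = A - 6 = -5 gives A = 1.

g(n) = 2ⁿ - 6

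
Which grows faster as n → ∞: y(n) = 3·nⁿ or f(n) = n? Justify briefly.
Comparing growth rates:
Growth-rate hierarchy: log n ≺ any polynomial ≺ any exponential cⁿ (c>1) ≺ n! ≺ nⁿ.
super-exponential nⁿ dominates polynomial degree 1 asymptotically.

y(n) grows faster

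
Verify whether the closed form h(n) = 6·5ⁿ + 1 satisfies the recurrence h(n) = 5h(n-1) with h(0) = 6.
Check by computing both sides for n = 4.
From the recurrence with h(0) = 6:
  h(0) = 6, h(1) = 30, h(2) = 150, h(3) = 750, h(4) = 3750
  so the recurrence gives h(4) = 3750.
From the proposed closed form h(n) = 6·5ⁿ + 1:
  h(4) = 3751.
The recurrence gives 3750 but the closed form gives 3751, so the closed form does not satisfy the recurrence.

No, the closed form is incorrect.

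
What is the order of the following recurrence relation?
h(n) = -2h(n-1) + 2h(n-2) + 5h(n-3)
The order is the largest lag k for which h(n-k) appears. Here the deepest term is h(n-3), so the order is 3.

Order 3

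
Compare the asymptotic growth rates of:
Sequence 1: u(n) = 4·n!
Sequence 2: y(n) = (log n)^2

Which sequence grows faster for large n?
Comparing growth rates:
Growth-rate hierarchy: log n ≺ any polynomial ≺ any exponential cⁿ (c>1) ≺ n! ≺ nⁿ.
factorial dominates polylogarithmic (log n)^2 asymptotically.

u(n) grows faster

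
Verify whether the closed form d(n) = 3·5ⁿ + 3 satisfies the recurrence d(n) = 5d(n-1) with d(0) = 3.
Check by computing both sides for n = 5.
From the recurrence with d(0) = 3:
  d(0) = 3, d(1) = 15, d(2) = 75, d(3) = 375, d(4) = 1875, d(5) = 9375
  so the recurrence gives d(5) = 9375.
From the proposed closed form d(n) = 3·5ⁿ + 3:
  d(5) = 9378.
The recurrence gives 9375 but the closed form gives 9378, so the closed form does not satisfy the recurrence.

No, the closed form is incorrect.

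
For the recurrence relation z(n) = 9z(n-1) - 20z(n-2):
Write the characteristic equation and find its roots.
Substitute z(n) = rⁿ and divide through by rⁿ⁻²: r² - 9r + 20 = 0
Factor: (r - 5)(r - 4) = 0, so r = 5, 4.
General solution: z(n) = A·5ⁿ + B·4ⁿ

Characteristic: r² - 9r + 20 = 0, Roots: r = 5, 4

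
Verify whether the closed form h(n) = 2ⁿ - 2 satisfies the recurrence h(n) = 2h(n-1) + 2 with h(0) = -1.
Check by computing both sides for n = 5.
From the recurrence with h(0) = -1:
  h(0) = -1, h(1) = 0, h(2) = 2, h(3) = 6, h(4) = 14, h(5) = 30
  so the recurrence gives h(5) = 30.
From the proposed closed form h(n) = 2ⁿ - 2:
  h(5) = 30.
Both sides give 30 at n = 5, and the initial condition(s) match, so the closed form is consistent.

Yes, the closed form is correct.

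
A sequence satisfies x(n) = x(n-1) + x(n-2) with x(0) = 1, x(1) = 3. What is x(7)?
Computing the sequence terms:
1, 3, 4, 7, 11, 18, 29, 47

47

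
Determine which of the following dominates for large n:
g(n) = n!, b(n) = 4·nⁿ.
Comparing growth rates:
Growth-rate hierarchy: log n ≺ any polynomial ≺ any exponential cⁿ (c>1) ≺ n! ≺ nⁿ.
super-exponential nⁿ dominates factorial asymptotically.

b(n) grows faster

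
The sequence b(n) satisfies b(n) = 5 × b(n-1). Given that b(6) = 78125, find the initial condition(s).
In general b(n) = 5ⁿ · b(0). At n = 6: b(0) = b(6) / 5^6 = 78125 / 15625 = 5.

b(0) = 5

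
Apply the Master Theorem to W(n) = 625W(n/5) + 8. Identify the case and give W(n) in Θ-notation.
Master Theorem template: W(n) = a·W(n/b) + f(n).
Here: a=625, b=5, f(n)=8
Compute log_b(a) = log_5(625) = 4.
f(n) = 8 = O(n^(4-ε)) with ε = 4. Case 1: W(n) = Θ(n^log_b(a)) = Θ(n^4).

Case 1: W(n) = Θ(n^4)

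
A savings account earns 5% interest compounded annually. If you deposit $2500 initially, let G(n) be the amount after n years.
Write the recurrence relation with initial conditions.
Each year the balance grows by 5%, i.e. is multiplied by 1 + 5/100 = 1.05, so G(n) = 1.05 × G(n-1). The initial deposit gives G(0) = 2500.
Unrolling gives the closed form G(n) = 2500 × (1.05)ⁿ.

G(n) = 1.05 × G(n-1), G(0) = 2500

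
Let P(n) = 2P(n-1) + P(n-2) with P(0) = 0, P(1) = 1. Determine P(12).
Computing the sequence terms:
0, 1, 2, 5, 12, 29, 70, 169, 408, 985, 2378, 5741, 13860

13860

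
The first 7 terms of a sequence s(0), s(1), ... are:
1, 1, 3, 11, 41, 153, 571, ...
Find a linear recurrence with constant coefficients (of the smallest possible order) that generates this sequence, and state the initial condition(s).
Look for the lowest-order linear relation among consecutive terms.
Observation: s(n) - 4·s(n-1) - (-1)·s(n-2) = 0 holds for the shown terms, and no order-1 relation s(n) = α·s(n-1) + β fits.
Check at n=3: 4·3 + (-1)·1 = 11. ✓

s(n) = 4s(n-1) - s(n-2), s(0) = 1, s(1) = 1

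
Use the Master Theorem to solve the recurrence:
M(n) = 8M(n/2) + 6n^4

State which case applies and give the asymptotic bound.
Master Theorem template: M(n) = a·M(n/b) + f(n).
Here: a=8, b=2, f(n)=6n^4
Compute log_b(a) = log_2(8) = 3.
f(n) = 6n^4 = Ω(n^(3+ε)) with ε = 1, and the regularity condition holds (a·f(n/b) = (a/b^4)·f(n) with a/b^4 = 2^-1 < 1). Case 3: M(n) = Θ(f(n)) = Θ(n^4).

Case 3: M(n) = Θ(n^4)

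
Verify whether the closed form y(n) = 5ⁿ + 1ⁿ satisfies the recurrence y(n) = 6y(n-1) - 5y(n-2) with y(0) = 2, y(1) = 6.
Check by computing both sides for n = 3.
From the recurrence with y(0) = 2, y(1) = 6:
  y(0) = 2, y(1) = 6, y(2) = 26, y(3) = 126
  so the recurrence gives y(3) = 126.
From the proposed closed form y(n) = 5ⁿ + 1ⁿ:
  y(3) = 126.
Both sides give 126 at n = 3, and the initial condition(s) match, so the closed form is consistent.

Yes, the closed form is correct.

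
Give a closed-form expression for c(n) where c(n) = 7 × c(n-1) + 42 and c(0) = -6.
Recurrence: c(n) = 7 × c(n-1) + 42, initial: c(0) = -6.
Try c(n) = A·7ⁿ + C. Substituting: A·7ⁿ + C = 7(A·7ⁿ⁻¹ + C) + 42 = A·7ⁿ + 7C + 42, so C = 7C + 42, giving C = -7. Then c(0) = A - 7 = -6 gives A = 1.

c(n) = 7ⁿ - 7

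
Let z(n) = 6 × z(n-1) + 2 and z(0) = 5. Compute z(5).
Computing step by step:
z(0) = 5
z(1) = 6 × 5 + 2 = 32
z(2) = 6 × 32 + 2 = 194
z(3) = 6 × 194 + 2 = 1166
z(4) = 6 × 1166 + 2 = 6998
z(5) = 6 × 6998 + 2 = 41990

41990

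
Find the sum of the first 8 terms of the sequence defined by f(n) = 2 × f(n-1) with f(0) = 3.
Computing the sequence terms: 3, 6, 12, 24, 48, 96, 192, 384
Adding these values together:

765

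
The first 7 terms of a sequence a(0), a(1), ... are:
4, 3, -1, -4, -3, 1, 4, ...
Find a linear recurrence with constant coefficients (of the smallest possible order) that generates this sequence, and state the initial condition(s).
Look for the lowest-order linear relation among consecutive terms.
Observation: a(n) - 1·a(n-1) - (-1)·a(n-2) = 0 holds for the shown terms, and no order-1 relation a(n) = α·a(n-1) + β fits.
Check at n=3: 1·-1 + (-1)·3 = -4. ✓

a(n) = a(n-1) - a(n-2), a(0) = 4, a(1) = 3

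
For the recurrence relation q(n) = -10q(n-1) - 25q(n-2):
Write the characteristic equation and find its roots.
Substitute q(n) = rⁿ and divide through by rⁿ⁻²: r² + 10r + 25 = 0
Factor: (r + 5)² = 0, so r = -5 (double root).
General solution: q(n) = (A + Bn)·(-5)ⁿ

Characteristic: r² + 10r + 25 = 0, Roots: r = -5 (double root)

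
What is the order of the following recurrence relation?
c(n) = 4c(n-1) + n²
The order is the largest lag k for which c(n-k) appears. Here the deepest term is c(n-1) (the n² term is non-homogeneous and does not affect the order), so the order is 1.

Order 1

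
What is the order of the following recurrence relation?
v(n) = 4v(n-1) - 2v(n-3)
The order is the largest lag k for which v(n-k) appears. Here the deepest term is v(n-3), so the order is 3.

Order 3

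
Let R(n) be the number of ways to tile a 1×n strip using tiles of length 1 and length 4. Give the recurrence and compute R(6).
Condition on the last tile: it has length 1 (leaving a 1×(n-1) strip) or length 4 (leaving a 1×(n-4) strip), so R(n) = R(n-1) + R(n-4) (order-4 linear recurrence).
For 0 ≤ i < 4 only unit tiles fit, so R(i) = 1.
Iterating the recurrence: R(4) = 2, R(5) = 3, R(6) = 4.

R(n) = R(n-1) + R(n-4), with R(i) = 1 for 0 ≤ i < 4; R(6) = 4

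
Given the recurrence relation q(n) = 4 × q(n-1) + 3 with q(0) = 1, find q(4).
Computing step by step:
q(0) = 1
q(1) = 4 × 1 + 3 = 7
q(2) = 4 × 7 + 3 = 31
q(3) = 4 × 31 + 3 = 127
q(4) = 4 × 127 + 3 = 511

511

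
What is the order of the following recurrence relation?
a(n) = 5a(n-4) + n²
The order is the largest lag k for which a(n-k) appears. Here the deepest term is a(n-4) (the n² term is non-homogeneous and does not affect the order), so the order is 4.

Order 4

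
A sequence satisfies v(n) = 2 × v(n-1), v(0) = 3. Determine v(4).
Computing step by step:
v(0) = 3
v(1) = 2 × 3 = 6
v(2) = 2 × 6 = 12
v(3) = 2 × 12 = 24
v(4) = 2 × 24 = 48

48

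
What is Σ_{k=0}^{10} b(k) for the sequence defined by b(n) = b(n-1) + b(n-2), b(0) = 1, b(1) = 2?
Computing the sequence terms: 1, 2, 3, 5, 8, 13, 21, 34, 55, 89, 144
Adding these values together:

375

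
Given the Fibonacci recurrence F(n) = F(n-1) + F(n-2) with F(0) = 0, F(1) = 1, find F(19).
Computing the sequence terms:
0, 1, 1, 2, 3, 5, 8, 13, 21, 34, 55, 89, 144, 233, 377, 610, 987, 1597, 2584, 4181

4181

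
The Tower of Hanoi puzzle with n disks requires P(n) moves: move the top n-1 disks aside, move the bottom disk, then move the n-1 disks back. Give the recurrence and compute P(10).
Moving n disks = move the top n-1 disks aside (P(n-1) moves) + move the largest disk (1 move) + move the n-1 disks back on top (P(n-1) moves), so P(n) = 2P(n-1) + 1, with P(1) = 1 (a single disk takes one move).
First terms: 1, 3, 7, 15, 31, 63, … — each is one less than a power of 2. Indeed P(n) + 1 = 2(P(n-1) + 1) with P(1) + 1 = 2, so P(n) + 1 = 2ⁿ and P(n) = 2ⁿ - 1.
Hence P(10) = 2^10 - 1 = 1024 - 1 = 1023.

P(n) = 2P(n-1) + 1, P(1) = 1; P(10) = 1023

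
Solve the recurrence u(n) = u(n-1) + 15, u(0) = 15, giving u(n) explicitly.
Recurrence: u(n) = u(n-1) + 15, initial: u(0) = 15.
Each step adds 15, so u(n) = u(0) + 15n = 15n + 15.

u(n) = 15n + 15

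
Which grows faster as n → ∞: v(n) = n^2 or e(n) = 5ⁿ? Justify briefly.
Comparing growth rates:
Growth-rate hierarchy: log n ≺ any polynomial ≺ any exponential cⁿ (c>1) ≺ n! ≺ nⁿ.
exponential base 5 dominates polynomial degree 2 asymptotically.

e(n) grows faster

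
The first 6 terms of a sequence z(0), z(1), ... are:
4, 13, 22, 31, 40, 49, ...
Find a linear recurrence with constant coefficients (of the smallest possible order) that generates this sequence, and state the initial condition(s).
Look for the lowest-order linear relation among consecutive terms.
Observation: consecutive differences are constant (= 9).
Check at n=2: 1·13 + 9 = 22. ✓

z(n) = z(n-1) + 9, z(0) = 4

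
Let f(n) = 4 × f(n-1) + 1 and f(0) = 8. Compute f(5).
Computing step by step:
f(0) = 8
f(1) = 4 × 8 + 1 = 33
f(2) = 4 × 33 + 1 = 133
f(3) = 4 × 133 + 1 = 533
f(4) = 4 × 533 + 1 = 2133
f(5) = 4 × 2133 + 1 = 8533

8533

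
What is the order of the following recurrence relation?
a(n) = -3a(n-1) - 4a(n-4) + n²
The order is the largest lag k for which a(n-k) appears. Here the deepest term is a(n-4) (the n² term is non-homogeneous and does not affect the order), so the order is 4.

Order 4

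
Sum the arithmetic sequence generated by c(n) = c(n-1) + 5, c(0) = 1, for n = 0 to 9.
Computing the sequence terms: 1, 6, 11, 16, 21, 26, 31, 36, 41, 46
Adding these values together:

235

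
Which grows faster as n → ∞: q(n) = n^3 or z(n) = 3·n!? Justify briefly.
Comparing growth rates:
Growth-rate hierarchy: log n ≺ any polynomial ≺ any exponential cⁿ (c>1) ≺ n! ≺ nⁿ.
factorial dominates polynomial degree 3 asymptotically.

z(n) grows faster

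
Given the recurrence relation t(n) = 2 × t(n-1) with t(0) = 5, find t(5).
Computing step by step:
t(0) = 5
t(1) = 2 × 5 = 10
t(2) = 2 × 10 = 20
t(3) = 2 × 20 = 40
t(4) = 2 × 40 = 80
t(5) = 2 × 80 = 160

160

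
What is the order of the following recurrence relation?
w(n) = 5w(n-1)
The order is the largest lag k for which w(n-k) appears. Here the deepest term is w(n-1), so the order is 1.

Order 1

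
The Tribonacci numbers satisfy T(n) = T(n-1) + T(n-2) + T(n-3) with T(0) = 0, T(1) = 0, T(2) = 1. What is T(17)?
Computing the sequence terms:
0, 0, 1, 1, 2, 4, 7, 13, 24, 44, 81, 149, 274, 504, 927, 1705, 3136, 5768

5768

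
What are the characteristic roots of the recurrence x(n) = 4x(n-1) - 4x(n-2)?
Substitute x(n) = rⁿ and divide through by rⁿ⁻²: r² - 4r + 4 = 0
Factor: (r - 2)² = 0, so r = 2 (double root).
General solution: x(n) = (A + Bn)·2ⁿ

Characteristic: r² - 4r + 4 = 0, Roots: r = 2 (double root)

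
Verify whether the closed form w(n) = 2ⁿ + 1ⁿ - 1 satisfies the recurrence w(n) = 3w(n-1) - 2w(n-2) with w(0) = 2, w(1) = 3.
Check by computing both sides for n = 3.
From the recurrence with w(0) = 2, w(1) = 3:
  w(0) = 2, w(1) = 3, w(2) = 5, w(3) = 9
  so the recurrence gives w(3) = 9.
From the proposed closed form w(n) = 2ⁿ + 1ⁿ - 1:
  w(3) = 8.
The recurrence gives 9 but the closed form gives 8, so the closed form does not satisfy the recurrence.

No, the closed form is incorrect.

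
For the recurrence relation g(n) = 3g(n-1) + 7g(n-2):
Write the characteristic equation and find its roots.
Substitute g(n) = rⁿ and divide through by rⁿ⁻²: r² - 3r - 7 = 0
Discriminant: 3² + 4·7 = 37, not a perfect square, so by the quadratic formula r = (3 ± √37)/2.
General solution: g(n) = A·r₁ⁿ + B·r₂ⁿ where r₁,r₂ = (3 ± √37)/2

Characteristic: r² - 3r - 7 = 0, Roots: r = (3 ± √37)/2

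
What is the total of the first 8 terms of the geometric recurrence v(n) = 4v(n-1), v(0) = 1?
Computing the sequence terms: 1, 4, 16, 64, 256, 1024, 4096, 16384
Adding these values together:

21845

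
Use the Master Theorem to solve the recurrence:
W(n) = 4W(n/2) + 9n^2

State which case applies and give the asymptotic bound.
Master Theorem template: W(n) = a·W(n/b) + f(n).
Here: a=4, b=2, f(n)=9n^2
Compute log_b(a) = log_2(4) = 2.
f(n) = 9n^2 = Θ(n^2). Case 2: W(n) = Θ(n^2 log n).

Case 2: W(n) = Θ(n^2 log n)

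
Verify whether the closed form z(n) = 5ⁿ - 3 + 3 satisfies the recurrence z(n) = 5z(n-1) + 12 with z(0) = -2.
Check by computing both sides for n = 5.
From the recurrence with z(0) = -2:
  z(0) = -2, z(1) = 2, z(2) = 22, z(3) = 122, z(4) = 622, z(5) = 3122
  so the recurrence gives z(5) = 3122.
From the proposed closed form z(n) = 5ⁿ - 3 + 3:
  z(5) = 3125.
The recurrence gives 3122 but the closed form gives 3125, so the closed form does not satisfy the recurrence.

No, the closed form is incorrect.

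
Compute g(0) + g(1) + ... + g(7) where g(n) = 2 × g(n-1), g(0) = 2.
Computing the sequence terms: 2, 4, 8, 16, 32, 64, 128, 256
Adding these values together:

510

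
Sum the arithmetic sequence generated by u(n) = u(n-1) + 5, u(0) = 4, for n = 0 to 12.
Computing the sequence terms: 4, 9, 14, 19, 24, 29, 34, 39, 44, 49, 54, 59, 64
Adding these values together:

442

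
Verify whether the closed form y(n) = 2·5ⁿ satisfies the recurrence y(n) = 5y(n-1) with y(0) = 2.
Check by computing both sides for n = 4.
From the recurrence with y(0) = 2:
  y(0) = 2, y(1) = 10, y(2) = 50, y(3) = 250, y(4) = 1250
  so the recurrence gives y(4) = 1250.
From the proposed closed form y(n) = 2·5ⁿ:
  y(4) = 1250.
Both sides give 1250 at n = 4, and the initial condition(s) match, so the closed form is consistent.

Yes, the closed form is correct.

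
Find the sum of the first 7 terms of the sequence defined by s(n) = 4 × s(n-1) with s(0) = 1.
Computing the sequence terms: 1, 4, 16, 64, 256, 1024, 4096
Adding these values together:

5461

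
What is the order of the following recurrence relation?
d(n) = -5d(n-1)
The order is the largest lag k for which d(n-k) appears. Here the deepest term is d(n-1), so the order is 1.

Order 1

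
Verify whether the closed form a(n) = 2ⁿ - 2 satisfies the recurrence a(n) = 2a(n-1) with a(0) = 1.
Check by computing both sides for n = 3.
From the recurrence with a(0) = 1:
  a(0) = 1, a(1) = 2, a(2) = 4, a(3) = 8
  so the recurrence gives a(3) = 8.
From the proposed closed form a(n) = 2ⁿ - 2:
  a(3) = 6.
The recurrence gives 8 but the closed form gives 6, so the closed form does not satisfy the recurrence.

No, the closed form is incorrect.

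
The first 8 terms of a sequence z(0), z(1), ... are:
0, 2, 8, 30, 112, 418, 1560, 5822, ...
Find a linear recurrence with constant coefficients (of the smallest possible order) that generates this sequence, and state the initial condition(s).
Look for the lowest-order linear relation among consecutive terms.
Observation: z(n) - 4·z(n-1) - (-1)·z(n-2) = 0 holds for the shown terms, and no order-1 relation z(n) = α·z(n-1) + β fits.
Check at n=3: 4·8 + (-1)·2 = 30. ✓

z(n) = 4z(n-1) - z(n-2), z(0) = 0, z(1) = 2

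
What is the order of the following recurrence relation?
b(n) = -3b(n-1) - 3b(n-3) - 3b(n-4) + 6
The order is the largest lag k for which b(n-k) appears. Here the deepest term is b(n-4) (the 6 term is non-homogeneous and does not affect the order), so the order is 4.

Order 4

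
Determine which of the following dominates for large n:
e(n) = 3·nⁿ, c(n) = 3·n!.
Comparing growth rates:
Growth-rate hierarchy: log n ≺ any polynomial ≺ any exponential cⁿ (c>1) ≺ n! ≺ nⁿ.
super-exponential nⁿ dominates factorial asymptotically.

e(n) grows faster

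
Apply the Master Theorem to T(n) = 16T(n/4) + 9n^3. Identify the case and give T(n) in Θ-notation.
Master Theorem template: T(n) = a·T(n/b) + f(n).
Here: a=16, b=4, f(n)=9n^3
Compute log_b(a) = log_4(16) = 2.
f(n) = 9n^3 = Ω(n^(2+ε)) with ε = 1, and the regularity condition holds (a·f(n/b) = (a/b^3)·f(n) with a/b^3 = 4^-1 < 1). Case 3: T(n) = Θ(f(n)) = Θ(n^3).

Case 3: T(n) = Θ(n^3)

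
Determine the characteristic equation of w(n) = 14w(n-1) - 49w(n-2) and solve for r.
Substitute w(n) = rⁿ and divide through by rⁿ⁻²: r² - 14r + 49 = 0
Factor: (r - 7)² = 0, so r = 7 (double root).
General solution: w(n) = (A + Bn)·7ⁿ

Characteristic: r² - 14r + 49 = 0, Roots: r = 7 (double root)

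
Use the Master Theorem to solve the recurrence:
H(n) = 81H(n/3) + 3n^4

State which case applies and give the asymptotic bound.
Master Theorem template: H(n) = a·H(n/b) + f(n).
Here: a=81, b=3, f(n)=3n^4
Compute log_b(a) = log_3(81) = 4.
f(n) = 3n^4 = Θ(n^4). Case 2: H(n) = Θ(n^4 log n).

Case 2: H(n) = Θ(n^4 log n)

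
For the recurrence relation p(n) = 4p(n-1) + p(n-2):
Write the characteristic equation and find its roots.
Substitute p(n) = rⁿ and divide through by rⁿ⁻²: r² - 4r - 1 = 0
Discriminant: 4² + 4·1 = 20, not a perfect square, so by the quadratic formula r = (4 ± √20)/2.
General solution: p(n) = A·r₁ⁿ + B·r₂ⁿ where r₁,r₂ = (4 ± √20)/2

Characteristic: r² - 4r - 1 = 0, Roots: r = (4 ± √20)/2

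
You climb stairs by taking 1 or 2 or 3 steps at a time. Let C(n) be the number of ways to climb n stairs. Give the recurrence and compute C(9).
Condition on the size of the last step (1 to 3): before it there were n-1, …, n-3 stairs climbed, and these cases are disjoint, so C(n) = C(n-1) + C(n-2) + C(n-3) (order-3 linear recurrence).
Initial conditions by direct count (compositions of i into parts ≤ 3): C(1) = 1; C(2) = 2; C(3) = 4.
Iterating the recurrence: C(4) = 7, C(5) = 13, C(6) = 24, C(7) = 44, C(8) = 81, C(9) = 149.

C(n) = C(n-1) + C(n-2) + C(n-3), C(1) = 1, C(2) = 2, C(3) = 4; C(9) = 149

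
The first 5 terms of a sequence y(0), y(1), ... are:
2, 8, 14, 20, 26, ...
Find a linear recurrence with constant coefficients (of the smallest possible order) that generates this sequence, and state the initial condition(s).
Look for the lowest-order linear relation among consecutive terms.
Observation: consecutive differences are constant (= 6).
Check at n=2: 1·8 + 6 = 14. ✓

y(n) = y(n-1) + 6, y(0) = 2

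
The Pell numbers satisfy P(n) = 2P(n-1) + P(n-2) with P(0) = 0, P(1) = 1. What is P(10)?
Computing the sequence terms:
0, 1, 2, 5, 12, 29, 70, 169, 408, 985, 2378

2378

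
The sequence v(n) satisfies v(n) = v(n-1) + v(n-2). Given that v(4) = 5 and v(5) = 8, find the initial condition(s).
Work backwards using v(k) = v(k+2) - v(k+1):
v(3) = v(5) - v(4) = 8 - 5 = 3
v(2) = v(4) - v(3) = 5 - 3 = 2
v(1) = v(3) - v(2) = 3 - 2 = 1
v(0) = v(2) - v(1) = 2 - 1 = 1

v(0) = 1, v(1) = 1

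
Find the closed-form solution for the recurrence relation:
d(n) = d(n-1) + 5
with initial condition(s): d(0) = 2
Recurrence: d(n) = d(n-1) + 5, initial: d(0) = 2.
Each step adds 5, so d(n) = d(0) + 5n = 5n + 2.

d(n) = 5n + 2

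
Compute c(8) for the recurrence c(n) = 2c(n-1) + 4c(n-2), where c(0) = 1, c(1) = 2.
Computing the sequence terms:
1, 2, 8, 24, 80, 256, 832, 2688, 8704

8704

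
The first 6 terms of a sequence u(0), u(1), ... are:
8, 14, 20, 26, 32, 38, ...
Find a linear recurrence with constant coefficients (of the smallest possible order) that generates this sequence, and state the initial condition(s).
Look for the lowest-order linear relation among consecutive terms.
Observation: consecutive differences are constant (= 6).
Check at n=2: 1·14 + 6 = 20. ✓

u(n) = u(n-1) + 6, u(0) = 8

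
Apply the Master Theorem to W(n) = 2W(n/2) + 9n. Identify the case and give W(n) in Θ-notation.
Master Theorem template: W(n) = a·W(n/b) + f(n).
Here: a=2, b=2, f(n)=9n
Compute log_b(a) = log_2(2) = 1.
f(n) = 9n = Θ(n). Case 2: W(n) = Θ(n log n).

Case 2: W(n) = Θ(n log n)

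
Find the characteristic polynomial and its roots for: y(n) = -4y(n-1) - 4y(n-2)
Substitute y(n) = rⁿ and divide through by rⁿ⁻²: r² + 4r + 4 = 0
Factor: (r + 2)² = 0, so r = -2 (double root).
General solution: y(n) = (A + Bn)·(-2)ⁿ

Characteristic: r² + 4r + 4 = 0, Roots: r = -2 (double root)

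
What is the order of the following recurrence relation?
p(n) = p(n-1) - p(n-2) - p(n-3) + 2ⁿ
The order is the largest lag k for which p(n-k) appears. Here the deepest term is p(n-3) (the 2ⁿ term is non-homogeneous and does not affect the order), so the order is 3.

Order 3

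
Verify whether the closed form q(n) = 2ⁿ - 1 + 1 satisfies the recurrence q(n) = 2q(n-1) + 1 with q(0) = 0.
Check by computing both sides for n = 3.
From the recurrence with q(0) = 0:
  q(0) = 0, q(1) = 1, q(2) = 3, q(3) = 7
  so the recurrence gives q(3) = 7.
From the proposed closed form q(n) = 2ⁿ - 1 + 1:
  q(3) = 8.
The recurrence gives 7 but the closed form gives 8, so the closed form does not satisfy the recurrence.

No, the closed form is incorrect.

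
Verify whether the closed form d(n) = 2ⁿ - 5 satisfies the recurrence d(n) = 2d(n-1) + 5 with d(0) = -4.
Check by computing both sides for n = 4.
From the recurrence with d(0) = -4:
  d(0) = -4, d(1) = -3, d(2) = -1, d(3) = 3, d(4) = 11
  so the recurrence gives d(4) = 11.
From the proposed closed form d(n) = 2ⁿ - 5:
  d(4) = 11.
Both sides give 11 at n = 4, and the initial condition(s) match, so the closed form is consistent.

Yes, the closed form is correct.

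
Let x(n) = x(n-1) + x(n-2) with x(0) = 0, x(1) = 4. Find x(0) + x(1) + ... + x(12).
Computing the sequence terms: 0, 4, 4, 8, 12, 20, 32, 52, 84, 136, 220, 356, 576
Adding these values together:

1504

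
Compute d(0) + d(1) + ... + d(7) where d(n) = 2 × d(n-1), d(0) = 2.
Computing the sequence terms: 2, 4, 8, 16, 32, 64, 128, 256
Adding these values together:

510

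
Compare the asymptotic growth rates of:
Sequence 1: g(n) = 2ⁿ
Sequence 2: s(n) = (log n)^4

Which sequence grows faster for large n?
Comparing growth rates:
Growth-rate hierarchy: log n ≺ any polynomial ≺ any exponential cⁿ (c>1) ≺ n! ≺ nⁿ.
exponential base 2 dominates polylogarithmic (log n)^4 asymptotically.

g(n) grows faster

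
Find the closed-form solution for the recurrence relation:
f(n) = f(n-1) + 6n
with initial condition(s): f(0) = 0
Recurrence: f(n) = f(n-1) + 6n, initial: f(0) = 0.
Telescoping: f(n) = f(0) + 6·Σᵢ₌₁ⁿ i = 0 + 6·n(n+1)/2.

f(n) = 6·n(n+1)/2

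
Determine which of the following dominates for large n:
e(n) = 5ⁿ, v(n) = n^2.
Comparing growth rates:
Growth-rate hierarchy: log n ≺ any polynomial ≺ any exponential cⁿ (c>1) ≺ n! ≺ nⁿ.
exponential base 5 dominates polynomial degree 2 asymptotically.

e(n) grows faster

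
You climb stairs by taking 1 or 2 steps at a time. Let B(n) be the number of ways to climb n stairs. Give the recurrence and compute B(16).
Condition on the size of the last step (1 to 2): before it there were n-1, …, n-2 stairs climbed, and these cases are disjoint, so B(n) = B(n-1) + B(n-2) (Fibonacci-type sequence).
Initial conditions by direct count (compositions of i into parts ≤ 2): B(1) = 1; B(2) = 2.
Iterating the recurrence: B(3) = 3, B(4) = 5, B(5) = 8, B(6) = 13, B(7) = 21, B(8) = 34, B(9) = 55, B(10) = 89, B(11) = 144, B(12) = 233, B(13) = 377, B(14) = 610, B(15) = 987, B(16) = 1597.

B(n) = B(n-1) + B(n-2), B(1) = 1, B(2) = 2; B(16) = 1597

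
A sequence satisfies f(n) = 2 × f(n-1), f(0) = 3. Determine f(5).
Computing step by step:
f(0) = 3
f(1) = 2 × 3 = 6
f(2) = 2 × 6 = 12
f(3) = 2 × 12 = 24
f(4) = 2 × 24 = 48
f(5) = 2 × 48 = 96

96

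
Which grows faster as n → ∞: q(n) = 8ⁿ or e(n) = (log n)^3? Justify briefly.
Comparing growth rates:
Growth-rate hierarchy: log n ≺ any polynomial ≺ any exponential cⁿ (c>1) ≺ n! ≺ nⁿ.
exponential base 8 dominates polylogarithmic (log n)^3 asymptotically.

q(n) grows faster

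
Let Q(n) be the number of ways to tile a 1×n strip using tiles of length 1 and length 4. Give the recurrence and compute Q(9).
Condition on the last tile: it has length 1 (leaving a 1×(n-1) strip) or length 4 (leaving a 1×(n-4) strip), so Q(n) = Q(n-1) + Q(n-4) (order-4 linear recurrence).
For 0 ≤ i < 4 only unit tiles fit, so Q(i) = 1.
Iterating the recurrence: Q(4) = 2, Q(5) = 3, Q(6) = 4, Q(7) = 5, Q(8) = 7, Q(9) = 10.

Q(n) = Q(n-1) + Q(n-4), with Q(i) = 1 for 0 ≤ i < 4; Q(9) = 10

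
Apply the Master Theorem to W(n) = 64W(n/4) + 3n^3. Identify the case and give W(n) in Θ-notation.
Master Theorem template: W(n) = a·W(n/b) + f(n).
Here: a=64, b=4, f(n)=3n^3
Compute log_b(a) = log_4(64) = 3.
f(n) = 3n^3 = Θ(n^3). Case 2: W(n) = Θ(n^3 log n).

Case 2: W(n) = Θ(n^3 log n)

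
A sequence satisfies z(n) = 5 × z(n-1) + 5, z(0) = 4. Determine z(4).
Computing step by step:
z(0) = 4
z(1) = 5 × 4 + 5 = 25
z(2) = 5 × 25 + 5 = 130
z(3) = 5 × 130 + 5 = 655
z(4) = 5 × 655 + 5 = 3280

3280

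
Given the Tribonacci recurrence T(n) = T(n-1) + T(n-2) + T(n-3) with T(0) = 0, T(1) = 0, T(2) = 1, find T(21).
Computing the sequence terms:
0, 0, 1, 1, 2, 4, 7, 13, 24, 44, 81, 149, 274, 504, 927, 1705, 3136, 5768, 10609, 19513, 35890, 66012

66012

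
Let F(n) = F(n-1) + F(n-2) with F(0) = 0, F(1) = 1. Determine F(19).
Computing the sequence terms:
0, 1, 1, 2, 3, 5, 8, 13, 21, 34, 55, 89, 144, 233, 377, 610, 987, 1597, 2584, 4181

4181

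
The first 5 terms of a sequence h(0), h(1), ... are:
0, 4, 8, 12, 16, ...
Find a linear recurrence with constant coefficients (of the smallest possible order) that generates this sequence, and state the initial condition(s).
Look for the lowest-order linear relation among consecutive terms.
Observation: consecutive differences are constant (= 4).
Check at n=2: 1·4 + 4 = 8. ✓

h(n) = h(n-1) + 4, h(0) = 0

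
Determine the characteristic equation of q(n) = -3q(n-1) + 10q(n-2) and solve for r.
Substitute q(n) = rⁿ and divide through by rⁿ⁻²: r² + 3r - 10 = 0
Factor: (r - 2)(r + 5) = 0, so r = 2, -5.
General solution: q(n) = A·2ⁿ + B·(-5)ⁿ

Characteristic: r² + 3r - 10 = 0, Roots: r = 2, -5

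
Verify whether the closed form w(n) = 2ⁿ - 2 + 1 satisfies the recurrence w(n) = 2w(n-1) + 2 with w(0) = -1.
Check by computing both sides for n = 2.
From the recurrence with w(0) = -1:
  w(0) = -1, w(1) = 0, w(2) = 2
  so the recurrence gives w(2) = 2.
From the proposed closed form w(n) = 2ⁿ - 2 + 1:
  w(2) = 3.
The recurrence gives 2 but the closed form gives 3, so the closed form does not satisfy the recurrence.

No, the closed form is incorrect.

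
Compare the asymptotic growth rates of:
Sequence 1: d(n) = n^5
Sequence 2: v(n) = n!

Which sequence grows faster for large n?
Comparing growth rates:
Growth-rate hierarchy: log n ≺ any polynomial ≺ any exponential cⁿ (c>1) ≺ n! ≺ nⁿ.
factorial dominates polynomial degree 5 asymptotically.

v(n) grows faster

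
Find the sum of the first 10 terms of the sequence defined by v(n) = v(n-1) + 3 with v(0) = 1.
Computing the sequence terms: 1, 4, 7, 10, 13, 16, 19, 22, 25, 28
Adding these values together:

145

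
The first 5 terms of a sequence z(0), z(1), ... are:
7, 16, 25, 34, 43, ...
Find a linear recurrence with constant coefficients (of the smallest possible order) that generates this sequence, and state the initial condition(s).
Look for the lowest-order linear relation among consecutive terms.
Observation: consecutive differences are constant (= 9).
Check at n=2: 1·16 + 9 = 25. ✓

z(n) = z(n-1) + 9, z(0) = 7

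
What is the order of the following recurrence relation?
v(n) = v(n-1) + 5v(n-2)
The order is the largest lag k for which v(n-k) appears. Here the deepest term is v(n-2), so the order is 2.

Order 2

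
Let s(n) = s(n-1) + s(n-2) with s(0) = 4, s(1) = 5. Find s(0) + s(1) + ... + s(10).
Computing the sequence terms: 4, 5, 9, 14, 23, 37, 60, 97, 157, 254, 411
Adding these values together:

1071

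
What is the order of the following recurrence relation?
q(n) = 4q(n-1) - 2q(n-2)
The order is the largest lag k for which q(n-k) appears. Here the deepest term is q(n-2), so the order is 2.

Order 2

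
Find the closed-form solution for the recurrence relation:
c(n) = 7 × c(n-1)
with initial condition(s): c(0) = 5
Recurrence: c(n) = 7 × c(n-1), initial: c(0) = 5.
Each term is 7 times the previous, so this is geometric with ratio 7. After n steps: c(n) = c(0)·7ⁿ = 5·7ⁿ.

c(n) = 5·7ⁿ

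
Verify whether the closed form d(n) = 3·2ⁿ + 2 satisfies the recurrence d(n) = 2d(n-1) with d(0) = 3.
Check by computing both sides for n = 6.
From the recurrence with d(0) = 3:
  d(0) = 3, d(1) = 6, d(2) = 12, d(3) = 24, d(4) = 48, d(5) = 96, d(6) = 192
  so the recurrence gives d(6) = 192.
From the proposed closed form d(n) = 3·2ⁿ + 2:
  d(6) = 194.
The recurrence gives 192 but the closed form gives 194, so the closed form does not satisfy the recurrence.

No, the closed form is incorrect.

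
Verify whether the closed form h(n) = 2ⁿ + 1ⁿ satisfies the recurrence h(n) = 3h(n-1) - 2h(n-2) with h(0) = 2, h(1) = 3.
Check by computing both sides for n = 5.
From the recurrence with h(0) = 2, h(1) = 3:
  h(0) = 2, h(1) = 3, h(2) = 5, h(3) = 9, h(4) = 17, h(5) = 33
  so the recurrence gives h(5) = 33.
From the proposed closed form h(n) = 2ⁿ + 1ⁿ:
  h(5) = 33.
Both sides give 33 at n = 5, and the initial condition(s) match, so the closed form is consistent.

Yes, the closed form is correct.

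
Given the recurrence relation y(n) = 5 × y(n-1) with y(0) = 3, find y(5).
Computing step by step:
y(0) = 3
y(1) = 5 × 3 = 15
y(2) = 5 × 15 = 75
y(3) = 5 × 75 = 375
y(4) = 5 × 375 = 1875
y(5) = 5 × 1875 = 9375

9375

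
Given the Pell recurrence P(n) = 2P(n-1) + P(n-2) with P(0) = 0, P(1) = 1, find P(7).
Computing the sequence terms:
0, 1, 2, 5, 12, 29, 70, 169

169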